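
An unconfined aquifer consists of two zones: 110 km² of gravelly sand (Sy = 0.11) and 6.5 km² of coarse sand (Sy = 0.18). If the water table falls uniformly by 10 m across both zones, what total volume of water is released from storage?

A₁ = 110 km² = 1.1 × 10^8 m²; A₂ = 6.5 km² = 6.5 × 10^6 m²
ΔV₁ = 0.11 × 1.1 × 10^8 × 10 = 1.21 × 10^8 m³
ΔV₂ = 0.18 × 6.5 × 10^6 × 10 = 1.17 × 10^7 m³
ΔV = ΔV₁ + ΔV₂ = 1.327 × 10^8 m³

ΔV ≈ 1.33 × 10^8 m³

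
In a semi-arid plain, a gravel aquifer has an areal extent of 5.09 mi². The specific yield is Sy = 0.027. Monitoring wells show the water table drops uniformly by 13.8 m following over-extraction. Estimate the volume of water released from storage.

A = 5.09 mi² = 1.318 × 10^7 m²
ΔV = Sy × A × Δh = 0.027 × 1.318 × 10^7 m² × 13.8 m = 4.912 × 10^6 m³

ΔV ≈ 4.91 × 10^6 m³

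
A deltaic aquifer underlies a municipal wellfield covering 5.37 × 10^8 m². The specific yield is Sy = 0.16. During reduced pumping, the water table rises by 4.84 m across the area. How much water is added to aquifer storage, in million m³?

ΔV ≈ 416 million m³

ΔV = Sy × A × Δh = 0.16 × 5.37 × 10^8 m² × 4.84 m = 4.159 × 10^8 m³
ΔV = 4.159 × 10^8 m³ = 415.9 million m³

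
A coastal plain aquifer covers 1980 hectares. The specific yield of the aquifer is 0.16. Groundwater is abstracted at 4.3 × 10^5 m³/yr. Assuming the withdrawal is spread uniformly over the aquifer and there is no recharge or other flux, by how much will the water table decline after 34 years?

A = 1980 hectares = 1.98 × 10^7 m²
Q = 4.3 × 10^5 m³/yr = 1178 m³/d
t = 34 years = 12410 d
ΔV = Q × t = 1178 m³/d × 12410 d = 1.462 × 10^7 m³
Δh = ΔV / (Sy × A) = 1.462 × 10^7 / (0.16 × 1.98 × 10^7) = 4.615 m

Δh ≈ 4.61 m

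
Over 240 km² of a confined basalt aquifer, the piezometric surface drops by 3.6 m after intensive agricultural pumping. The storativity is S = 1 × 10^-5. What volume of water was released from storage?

A = 240 km² = 2.4 × 10^8 m²
ΔV = S × A × Δh = 1 × 10^-5 × 2.4 × 10^8 m² × 3.6 m = 8640 m³

ΔV ≈ 8640 m³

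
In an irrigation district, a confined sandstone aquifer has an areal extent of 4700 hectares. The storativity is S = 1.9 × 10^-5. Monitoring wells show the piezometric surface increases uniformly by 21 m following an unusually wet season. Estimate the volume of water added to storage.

A = 4700 hectares = 4.7 × 10^7 m²
ΔV = S × A × Δh = 1.9 × 10^-5 × 4.7 × 10^7 m² × 21 m = 18750 m³

ΔV ≈ 18800 m³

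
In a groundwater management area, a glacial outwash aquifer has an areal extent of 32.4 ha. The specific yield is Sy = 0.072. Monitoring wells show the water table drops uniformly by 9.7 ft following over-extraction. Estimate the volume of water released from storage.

ΔV ≈ 69000 m³

A = 32.4 ha = 3.24 × 10^5 m²
Δh = 9.7 ft = 2.957 m
ΔV = Sy × A × Δh = 0.072 × 3.24 × 10^5 m² × 2.957 m = 68970 m³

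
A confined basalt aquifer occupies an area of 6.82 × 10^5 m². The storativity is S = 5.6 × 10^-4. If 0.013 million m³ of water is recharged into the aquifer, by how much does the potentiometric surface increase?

ΔV = 0.013 million m³ = 13000 m³
Δh = ΔV / (S × A) = 13000 m³ / (5.6 × 10^-4 × 6.82 × 10^5 m²) = 34.04 m

Δh ≈ 34 m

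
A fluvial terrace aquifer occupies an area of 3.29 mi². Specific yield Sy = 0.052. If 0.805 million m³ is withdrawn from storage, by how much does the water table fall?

Δh ≈ 1.82 m

A = 3.29 mi² = 8.521 × 10^6 m²
ΔV = 0.805 million m³ = 8.05 × 10^5 m³
Δh = ΔV / (Sy × A) = 8.05 × 10^5 m³ / (0.052 × 8.521 × 10^6 m²) = 1.817 m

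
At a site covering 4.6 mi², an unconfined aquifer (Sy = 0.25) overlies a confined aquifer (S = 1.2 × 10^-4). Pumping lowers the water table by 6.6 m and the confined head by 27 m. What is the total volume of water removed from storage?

A = 4.6 mi² = 1.191 × 10^7 m²
Unconfined: ΔV_u = Sy × A × Δh_u = 0.25 × 1.191 × 10^7 × 6.6 = 1.966 × 10^7 m³
Confined: ΔV_c = S × A × Δh_c = 1.2 × 10^-4 × 1.191 × 10^7 × 27 = 38600 m³
Total ΔV = 1.966 × 10^7 + 38600 = 1.97 × 10^7 m³

ΔV ≈ 1.97 × 10^7 m³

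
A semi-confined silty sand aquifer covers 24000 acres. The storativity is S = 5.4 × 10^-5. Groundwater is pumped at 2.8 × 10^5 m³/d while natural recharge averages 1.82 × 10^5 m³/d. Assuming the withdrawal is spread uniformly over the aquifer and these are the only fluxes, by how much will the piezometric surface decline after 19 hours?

Δh ≈ 14.8 m

A = 24000 acres = 9.712 × 10^7 m²
Net abstraction = 2.8 × 10^5 − 1.82 × 10^5 = 98000 m³/d
t = 19 hours = 0.7917 d
ΔV = Q × t = 98000 m³/d × 0.7917 d = 77580 m³
Δh = ΔV / (S × A) = 77580 / (5.4 × 10^-5 × 9.712 × 10^7) = 14.79 m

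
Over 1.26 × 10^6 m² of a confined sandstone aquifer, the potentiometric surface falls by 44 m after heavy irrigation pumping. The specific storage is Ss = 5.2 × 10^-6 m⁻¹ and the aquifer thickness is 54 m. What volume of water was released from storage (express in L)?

S = Ss × b = 5.2 × 10^-6 m⁻¹ × 54 m = 2.808 × 10^-4
ΔV = S × A × Δh = 2.808 × 10^-4 × 1.26 × 10^6 m² × 44 m = 15570 m³
ΔV = 15570 m³ = 1.557 × 10^7 L

ΔV ≈ 1.56 × 10^7 L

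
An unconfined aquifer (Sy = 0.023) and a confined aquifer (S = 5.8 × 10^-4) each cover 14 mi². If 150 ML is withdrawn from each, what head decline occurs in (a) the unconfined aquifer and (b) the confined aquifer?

A = 14 mi² = 3.626 × 10^7 m²
ΔV = 150 ML = 1.5 × 10^5 m³
Unconfined: Δh_u = ΔV/(Sy·A) = 1.5 × 10^5/(0.023 × 3.626 × 10^7) = 0.1799 m
Confined: Δh_c = ΔV/(S·A) = 1.5 × 10^5/(5.8 × 10^-4 × 3.626 × 10^7) = 7.132 m

Δh_u ≈ 0.18 m; Δh_c ≈ 7.13 m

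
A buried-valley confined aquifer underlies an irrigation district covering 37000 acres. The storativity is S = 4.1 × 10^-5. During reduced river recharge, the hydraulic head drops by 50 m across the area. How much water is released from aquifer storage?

ΔV ≈ 3.07 × 10^5 m³

A = 37000 acres = 1.497 × 10^8 m²
ΔV = S × A × Δh = 4.1 × 10^-5 × 1.497 × 10^8 m² × 50 m = 3.07 × 10^5 m³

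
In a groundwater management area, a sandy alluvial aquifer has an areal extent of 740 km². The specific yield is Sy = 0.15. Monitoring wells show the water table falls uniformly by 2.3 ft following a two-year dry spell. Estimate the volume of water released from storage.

A = 740 km² = 7.4 × 10^8 m²
Δh = 2.3 ft = 0.701 m
ΔV = Sy × A × Δh = 0.15 × 7.4 × 10^8 m² × 0.701 m = 7.782 × 10^7 m³

ΔV ≈ 7.78 × 10^7 m³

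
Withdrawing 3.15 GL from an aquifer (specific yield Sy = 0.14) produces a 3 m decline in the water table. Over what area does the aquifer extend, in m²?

ΔV = 3.15 GL = 3.15 × 10^6 m³
A = ΔV / (Sy × Δh) = 3.15 × 10^6 / (0.14 × 3) = 7.5 × 10^6 m²

A ≈ 7.5 × 10^6 m²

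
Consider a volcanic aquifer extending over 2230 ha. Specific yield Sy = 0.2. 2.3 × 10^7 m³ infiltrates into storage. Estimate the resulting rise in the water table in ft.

Δh ≈ 16.9 ft

A = 2230 ha = 2.23 × 10^7 m²
Δh = ΔV / (Sy × A) = 2.3 × 10^7 m³ / (0.2 × 2.23 × 10^7 m²) = 5.157 m
Δh = 5.157 m = 16.92 ft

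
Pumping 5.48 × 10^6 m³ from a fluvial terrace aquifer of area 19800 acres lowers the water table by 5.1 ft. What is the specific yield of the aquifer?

Sy ≈ 0.044

A = 19800 acres = 8.013 × 10^7 m²
Δh = 5.1 ft = 1.554 m
Sy = ΔV / (A × Δh) = 5.48 × 10^6 m³ / (8.013 × 10^7 m² × 1.554 m) = 0.044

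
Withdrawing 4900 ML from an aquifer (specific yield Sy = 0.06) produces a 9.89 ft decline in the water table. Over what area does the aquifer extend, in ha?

A ≈ 2710 ha

Δh = 9.89 ft = 3.014 m
ΔV = 4900 ML = 4.9 × 10^6 m³
A = ΔV / (Sy × Δh) = 4.9 × 10^6 / (0.06 × 3.014) = 2.709 × 10^7 m²
A = 2.709 × 10^7 m² = 2709 ha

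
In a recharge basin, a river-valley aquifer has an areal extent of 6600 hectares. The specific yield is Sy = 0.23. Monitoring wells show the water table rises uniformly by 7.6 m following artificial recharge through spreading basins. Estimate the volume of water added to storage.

ΔV ≈ 1.15 × 10^8 m³

A = 6600 hectares = 6.6 × 10^7 m²
ΔV = Sy × A × Δh = 0.23 × 6.6 × 10^7 m² × 7.6 m = 1.154 × 10^8 m³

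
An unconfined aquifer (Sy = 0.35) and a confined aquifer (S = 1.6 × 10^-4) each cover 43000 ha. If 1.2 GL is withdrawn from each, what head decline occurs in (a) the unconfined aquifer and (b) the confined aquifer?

Δh_u ≈ 0.00797 m; Δh_c ≈ 17.4 m

A = 43000 ha = 4.3 × 10^8 m²
ΔV = 1.2 GL = 1.2 × 10^6 m³
Unconfined: Δh_u = ΔV/(Sy·A) = 1.2 × 10^6/(0.35 × 4.3 × 10^8) = 0.007973 m
Confined: Δh_c = ΔV/(S·A) = 1.2 × 10^6/(1.6 × 10^-4 × 4.3 × 10^8) = 17.44 m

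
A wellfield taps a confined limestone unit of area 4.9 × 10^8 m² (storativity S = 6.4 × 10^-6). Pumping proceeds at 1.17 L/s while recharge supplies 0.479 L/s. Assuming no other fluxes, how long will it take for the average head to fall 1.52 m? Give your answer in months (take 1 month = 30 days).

ΔV = S × A × Δh = 6.4 × 10^-6 × 4.9 × 10^8 × 1.52 = 4767 m³
Net withdrawal = 1.17 − 0.479 = 0.691 L/s = 59.7 m³/d
t = ΔV / Q = 4767 m³ / 59.7 m³/d = 79.84 d
t = 79.84 d ≈ 2.661 months

t ≈ 2.66 months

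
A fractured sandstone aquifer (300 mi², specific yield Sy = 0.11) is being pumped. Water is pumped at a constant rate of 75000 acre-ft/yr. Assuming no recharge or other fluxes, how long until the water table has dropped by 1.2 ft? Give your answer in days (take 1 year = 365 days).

A = 300 mi² = 7.77 × 10^8 m²
Δh = 1.2 ft = 0.3658 m
ΔV = Sy × A × Δh = 0.11 × 7.77 × 10^8 × 0.3658 = 3.126 × 10^7 m³
Q = 75000 acre-ft/yr = 2.535 × 10^5 m³/d
t = ΔV / Q = 3.126 × 10^7 m³ / 2.535 × 10^5 m³/d = 123.3 d

t ≈ 123 days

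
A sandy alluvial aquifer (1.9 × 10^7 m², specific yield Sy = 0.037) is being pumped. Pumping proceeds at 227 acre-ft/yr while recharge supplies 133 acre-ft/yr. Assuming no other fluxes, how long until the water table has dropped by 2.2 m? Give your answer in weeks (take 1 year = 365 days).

ΔV = Sy × A × Δh = 0.037 × 1.9 × 10^7 × 2.2 = 1.547 × 10^6 m³
Net withdrawal = 227 − 133 = 94 acre-ft/yr = 317.7 m³/d
t = ΔV / Q = 1.547 × 10^6 m³ / 317.7 m³/d = 4869 d
t = 4869 d ≈ 695.5 weeks

t ≈ 696 weeks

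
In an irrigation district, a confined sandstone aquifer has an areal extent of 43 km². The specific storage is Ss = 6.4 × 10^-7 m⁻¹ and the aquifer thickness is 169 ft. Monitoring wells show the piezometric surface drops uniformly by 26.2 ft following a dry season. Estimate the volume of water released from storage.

ΔV ≈ 11300 m³

b = 169 ft = 51.51 m
S = Ss × b = 6.4 × 10^-7 m⁻¹ × 51.51 m = 3.297 × 10^-5
A = 43 km² = 4.3 × 10^7 m²
Δh = 26.2 ft = 7.986 m
ΔV = S × A × Δh = 3.297 × 10^-5 × 4.3 × 10^7 m² × 7.986 m = 11320 m³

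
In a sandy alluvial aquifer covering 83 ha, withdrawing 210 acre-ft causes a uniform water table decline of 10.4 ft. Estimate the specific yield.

A = 83 ha = 8.3 × 10^5 m²
Δh = 10.4 ft = 3.17 m
ΔV = 210 acre-ft = 2.59 × 10^5 m³
Sy = ΔV / (A × Δh) = 2.59 × 10^5 m³ / (8.3 × 10^5 m² × 3.17 m) = 0.09845

Sy ≈ 0.098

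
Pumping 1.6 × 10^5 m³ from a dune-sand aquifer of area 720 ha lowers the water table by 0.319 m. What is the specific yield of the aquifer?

A = 720 ha = 7.2 × 10^6 m²
Sy = ΔV / (A × Δh) = 1.6 × 10^5 m³ / (7.2 × 10^6 m² × 0.319 m) = 0.06966

Sy ≈ 0.07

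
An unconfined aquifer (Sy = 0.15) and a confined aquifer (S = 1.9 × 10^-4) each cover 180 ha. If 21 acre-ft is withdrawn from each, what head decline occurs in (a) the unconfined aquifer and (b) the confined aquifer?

Δh_u ≈ 0.0959 m; Δh_c ≈ 75.7 m

A = 180 ha = 1.8 × 10^6 m²
ΔV = 21 acre-ft = 25900 m³
Unconfined: Δh_u = ΔV/(Sy·A) = 25900/(0.15 × 1.8 × 10^6) = 0.09594 m
Confined: Δh_c = ΔV/(S·A) = 25900/(1.9 × 10^-4 × 1.8 × 10^6) = 75.74 m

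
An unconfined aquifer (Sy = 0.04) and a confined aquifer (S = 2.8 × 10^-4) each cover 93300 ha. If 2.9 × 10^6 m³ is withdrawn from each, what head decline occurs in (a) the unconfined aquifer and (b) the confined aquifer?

Δh_u ≈ 0.0777 m; Δh_c ≈ 11.1 m

A = 93300 ha = 9.33 × 10^8 m²
Unconfined: Δh_u = ΔV/(Sy·A) = 2.9 × 10^6/(0.04 × 9.33 × 10^8) = 0.07771 m
Confined: Δh_c = ΔV/(S·A) = 2.9 × 10^6/(2.8 × 10^-4 × 9.33 × 10^8) = 11.1 m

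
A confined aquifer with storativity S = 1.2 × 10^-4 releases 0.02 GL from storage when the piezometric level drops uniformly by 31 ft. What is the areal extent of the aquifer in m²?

Δh = 31 ft = 9.449 m
ΔV = 0.02 GL = 20000 m³
A = ΔV / (S × Δh) = 20000 / (1.2 × 10^-4 × 9.449) = 1.764 × 10^7 m²

A ≈ 1.76 × 10^7 m²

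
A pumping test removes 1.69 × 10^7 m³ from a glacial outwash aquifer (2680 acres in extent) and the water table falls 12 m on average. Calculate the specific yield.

Sy ≈ 0.13

A = 2680 acres = 1.085 × 10^7 m²
Sy = ΔV / (A × Δh) = 1.69 × 10^7 m³ / (1.085 × 10^7 m² × 12 m) = 0.1299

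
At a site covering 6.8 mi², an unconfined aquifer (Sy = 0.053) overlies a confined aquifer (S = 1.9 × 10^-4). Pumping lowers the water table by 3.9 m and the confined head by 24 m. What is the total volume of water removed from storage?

ΔV ≈ 3.72 × 10^6 m³

A = 6.8 mi² = 1.761 × 10^7 m²
Unconfined: ΔV_u = Sy × A × Δh_u = 0.053 × 1.761 × 10^7 × 3.9 = 3.64 × 10^6 m³
Confined: ΔV_c = S × A × Δh_c = 1.9 × 10^-4 × 1.761 × 10^7 × 24 = 80310 m³
Total ΔV = 3.64 × 10^6 + 80310 = 3.721 × 10^6 m³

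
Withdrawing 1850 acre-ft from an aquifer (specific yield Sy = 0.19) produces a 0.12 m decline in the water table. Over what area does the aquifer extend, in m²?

ΔV = 1850 acre-ft = 2.282 × 10^6 m³
A = ΔV / (Sy × Δh) = 2.282 × 10^6 / (0.19 × 0.12) = 1.001 × 10^8 m²

A ≈ 1 × 10^8 m²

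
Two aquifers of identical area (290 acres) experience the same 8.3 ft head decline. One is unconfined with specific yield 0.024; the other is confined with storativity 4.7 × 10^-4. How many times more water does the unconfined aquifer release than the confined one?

ΔV_u / ΔV_c ≈ 51.1

A = 290 acres = 1.174 × 10^6 m²
Δh = 8.3 ft = 2.53 m
Unconfined: ΔV_u = Sy × A × Δh = 0.024 × 1.174 × 10^6 × 2.53 = 71260 m³
Confined: ΔV_c = S × A × Δh = 4.7 × 10^-4 × 1.174 × 10^6 × 2.53 = 1395 m³
Ratio = ΔV_u / ΔV_c = Sy / S = 0.024 / 4.7 × 10^-4 = 51.06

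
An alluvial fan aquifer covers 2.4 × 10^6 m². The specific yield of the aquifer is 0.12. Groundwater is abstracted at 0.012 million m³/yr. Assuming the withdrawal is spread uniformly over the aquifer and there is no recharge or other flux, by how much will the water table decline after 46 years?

Δh ≈ 1.92 m

Q = 0.012 million m³/yr = 32.88 m³/d
t = 46 years = 16790 d
ΔV = Q × t = 32.88 m³/d × 16790 d = 5.52 × 10^5 m³
Δh = ΔV / (Sy × A) = 5.52 × 10^5 / (0.12 × 2.4 × 10^6) = 1.917 m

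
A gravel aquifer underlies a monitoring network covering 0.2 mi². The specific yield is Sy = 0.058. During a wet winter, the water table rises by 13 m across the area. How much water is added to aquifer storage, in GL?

A = 0.2 mi² = 5.18 × 10^5 m²
ΔV = Sy × A × Δh = 0.058 × 5.18 × 10^5 m² × 13 m = 3.906 × 10^5 m³
ΔV = 3.906 × 10^5 m³ = 0.3906 GL

ΔV ≈ 0.391 GL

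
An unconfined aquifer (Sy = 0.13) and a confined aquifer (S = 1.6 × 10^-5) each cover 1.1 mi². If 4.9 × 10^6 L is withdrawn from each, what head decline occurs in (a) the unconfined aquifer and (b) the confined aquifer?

Δh_u ≈ 0.0132 m; Δh_c ≈ 107 m

A = 1.1 mi² = 2.849 × 10^6 m²
ΔV = 4.9 × 10^6 L = 4900 m³
Unconfined: Δh_u = ΔV/(Sy·A) = 4900/(0.13 × 2.849 × 10^6) = 0.01323 m
Confined: Δh_c = ΔV/(S·A) = 4900/(1.6 × 10^-5 × 2.849 × 10^6) = 107.5 m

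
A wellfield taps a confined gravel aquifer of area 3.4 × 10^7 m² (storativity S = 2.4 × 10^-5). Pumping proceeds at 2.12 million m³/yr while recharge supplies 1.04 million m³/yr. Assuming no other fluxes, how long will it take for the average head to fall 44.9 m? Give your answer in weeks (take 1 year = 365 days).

t ≈ 1.77 weeks

ΔV = S × A × Δh = 2.4 × 10^-5 × 3.4 × 10^7 × 44.9 = 36640 m³
Net withdrawal = 2.12 − 1.04 = 1.08 million m³/yr = 2959 m³/d
t = ΔV / Q = 36640 m³ / 2959 m³/d = 12.38 d
t = 12.38 d ≈ 1.769 weeks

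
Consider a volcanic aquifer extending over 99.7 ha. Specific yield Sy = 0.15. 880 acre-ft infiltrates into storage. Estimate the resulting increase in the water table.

Δh ≈ 7.26 m

A = 99.7 ha = 9.97 × 10^5 m²
ΔV = 880 acre-ft = 1.085 × 10^6 m³
Δh = ΔV / (Sy × A) = 1.085 × 10^6 m³ / (0.15 × 9.97 × 10^5 m²) = 7.258 m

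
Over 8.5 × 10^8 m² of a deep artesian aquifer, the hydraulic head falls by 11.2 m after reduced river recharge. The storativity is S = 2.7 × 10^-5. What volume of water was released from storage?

ΔV = S × A × Δh = 2.7 × 10^-5 × 8.5 × 10^8 m² × 11.2 m = 2.57 × 10^5 m³

ΔV ≈ 2.57 × 10^5 m³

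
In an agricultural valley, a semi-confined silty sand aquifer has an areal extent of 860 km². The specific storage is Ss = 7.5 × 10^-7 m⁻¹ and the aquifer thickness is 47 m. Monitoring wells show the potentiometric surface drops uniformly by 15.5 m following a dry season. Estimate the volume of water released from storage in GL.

S = Ss × b = 7.5 × 10^-7 m⁻¹ × 47 m = 3.525 × 10^-5
A = 860 km² = 8.6 × 10^8 m²
ΔV = S × A × Δh = 3.525 × 10^-5 × 8.6 × 10^8 m² × 15.5 m = 4.699 × 10^5 m³
ΔV = 4.699 × 10^5 m³ = 0.4699 GL

ΔV ≈ 0.47 GL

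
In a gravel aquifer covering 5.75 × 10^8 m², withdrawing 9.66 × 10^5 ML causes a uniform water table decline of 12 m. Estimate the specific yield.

Sy ≈ 0.14

ΔV = 9.66 × 10^5 ML = 9.66 × 10^8 m³
Sy = ΔV / (A × Δh) = 9.66 × 10^8 m³ / (5.75 × 10^8 m² × 12 m) = 0.14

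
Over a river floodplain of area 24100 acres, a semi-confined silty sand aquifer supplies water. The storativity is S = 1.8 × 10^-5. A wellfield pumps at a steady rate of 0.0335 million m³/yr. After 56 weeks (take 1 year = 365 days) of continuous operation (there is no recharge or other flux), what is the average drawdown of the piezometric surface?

A = 24100 acres = 9.753 × 10^7 m²
Q = 0.0335 million m³/yr = 91.78 m³/d
t = 56 weeks = 392 d
ΔV = Q × t = 91.78 m³/d × 392 d = 35980 m³
Δh = ΔV / (S × A) = 35980 / (1.8 × 10^-5 × 9.753 × 10^7) = 20.49 m

Δh ≈ 20.5 m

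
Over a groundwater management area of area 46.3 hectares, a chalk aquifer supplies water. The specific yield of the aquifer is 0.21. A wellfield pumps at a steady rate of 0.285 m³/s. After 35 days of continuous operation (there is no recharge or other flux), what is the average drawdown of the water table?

Δh ≈ 8.86 m

A = 46.3 hectares = 4.63 × 10^5 m²
Q = 0.285 m³/s = 24620 m³/d
ΔV = Q × t = 24620 m³/d × 35 d = 8.618 × 10^5 m³
Δh = ΔV / (Sy × A) = 8.618 × 10^5 / (0.21 × 4.63 × 10^5) = 8.864 m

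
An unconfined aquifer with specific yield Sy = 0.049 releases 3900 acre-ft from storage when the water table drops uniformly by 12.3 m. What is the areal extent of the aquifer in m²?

A ≈ 7.98 × 10^6 m²

ΔV = 3900 acre-ft = 4.811 × 10^6 m³
A = ΔV / (Sy × Δh) = 4.811 × 10^6 / (0.049 × 12.3) = 7.982 × 10^6 m²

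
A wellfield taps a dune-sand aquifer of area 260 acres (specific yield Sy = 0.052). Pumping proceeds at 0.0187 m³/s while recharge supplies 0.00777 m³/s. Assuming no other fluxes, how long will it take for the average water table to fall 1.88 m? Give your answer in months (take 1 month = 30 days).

t ≈ 3.63 months

A = 260 acres = 1.052 × 10^6 m²
ΔV = Sy × A × Δh = 0.052 × 1.052 × 10^6 × 1.88 = 1.029 × 10^5 m³
Net withdrawal = 0.0187 − 0.00777 = 0.01093 m³/s = 944.4 m³/d
t = ΔV / Q = 1.029 × 10^5 m³ / 944.4 m³/d = 108.9 d
t = 108.9 d ≈ 3.631 months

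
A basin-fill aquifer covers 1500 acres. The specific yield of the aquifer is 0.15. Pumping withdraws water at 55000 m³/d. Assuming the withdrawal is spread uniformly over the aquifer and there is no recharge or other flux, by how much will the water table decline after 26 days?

Δh ≈ 1.57 m

A = 1500 acres = 6.07 × 10^6 m²
ΔV = Q × t = 55000 m³/d × 26 d = 1.43 × 10^6 m³
Δh = ΔV / (Sy × A) = 1.43 × 10^6 / (0.15 × 6.07 × 10^6) = 1.57 m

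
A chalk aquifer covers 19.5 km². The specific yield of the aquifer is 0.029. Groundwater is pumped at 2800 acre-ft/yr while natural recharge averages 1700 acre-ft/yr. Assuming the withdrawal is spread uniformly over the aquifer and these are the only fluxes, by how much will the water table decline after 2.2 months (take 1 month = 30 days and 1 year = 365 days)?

Δh ≈ 0.434 m

A = 19.5 km² = 1.95 × 10^7 m²
Net abstraction = 2800 − 1700 = 1100 acre-ft/yr
Q_net = 1100 acre-ft/yr = 3717 m³/d
t = 2.2 months = 66 d
ΔV = Q × t = 3717 m³/d × 66 d = 2.453 × 10^5 m³
Δh = ΔV / (Sy × A) = 2.453 × 10^5 / (0.029 × 1.95 × 10^7) = 0.4339 m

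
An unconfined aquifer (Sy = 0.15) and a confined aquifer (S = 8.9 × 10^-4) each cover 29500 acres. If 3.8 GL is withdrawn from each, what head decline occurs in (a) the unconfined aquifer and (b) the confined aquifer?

A = 29500 acres = 1.194 × 10^8 m²
ΔV = 3.8 GL = 3.8 × 10^6 m³
Unconfined: Δh_u = ΔV/(Sy·A) = 3.8 × 10^6/(0.15 × 1.194 × 10^8) = 0.2122 m
Confined: Δh_c = ΔV/(S·A) = 3.8 × 10^6/(8.9 × 10^-4 × 1.194 × 10^8) = 35.76 m

Δh_u ≈ 0.212 m; Δh_c ≈ 35.8 m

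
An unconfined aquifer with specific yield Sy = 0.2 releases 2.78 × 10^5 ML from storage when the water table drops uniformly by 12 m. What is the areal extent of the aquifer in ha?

A ≈ 11600 ha

ΔV = 2.78 × 10^5 ML = 2.78 × 10^8 m³
A = ΔV / (Sy × Δh) = 2.78 × 10^8 / (0.2 × 12) = 1.158 × 10^8 m²
A = 1.158 × 10^8 m² = 11580 ha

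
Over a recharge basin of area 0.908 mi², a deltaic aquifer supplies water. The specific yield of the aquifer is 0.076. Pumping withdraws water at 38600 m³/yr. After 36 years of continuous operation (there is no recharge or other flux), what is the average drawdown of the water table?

Δh ≈ 7.77 m

A = 0.908 mi² = 2.352 × 10^6 m²
Q = 38600 m³/yr = 105.8 m³/d
t = 36 years = 13140 d
ΔV = Q × t = 105.8 m³/d × 13140 d = 1.39 × 10^6 m³
Δh = ΔV / (Sy × A) = 1.39 × 10^6 / (0.076 × 2.352 × 10^6) = 7.775 m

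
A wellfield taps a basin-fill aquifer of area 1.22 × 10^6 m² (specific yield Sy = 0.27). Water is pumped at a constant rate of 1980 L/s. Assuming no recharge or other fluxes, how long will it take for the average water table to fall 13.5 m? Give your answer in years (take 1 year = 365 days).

ΔV = Sy × A × Δh = 0.27 × 1.22 × 10^6 × 13.5 = 4.447 × 10^6 m³
Q = 1980 L/s = 1.711 × 10^5 m³/d
t = ΔV / Q = 4.447 × 10^6 m³ / 1.711 × 10^5 m³/d = 25.99 d
t = 25.99 d ≈ 0.07122 years

t ≈ 0.0712 years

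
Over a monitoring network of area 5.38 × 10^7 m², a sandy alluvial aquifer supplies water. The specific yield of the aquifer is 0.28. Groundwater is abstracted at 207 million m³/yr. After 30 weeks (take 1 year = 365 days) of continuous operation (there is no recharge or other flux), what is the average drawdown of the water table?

Δh ≈ 7.91 m

Q = 207 million m³/yr = 5.671 × 10^5 m³/d
t = 30 weeks = 210 d
ΔV = Q × t = 5.671 × 10^5 m³/d × 210 d = 1.191 × 10^8 m³
Δh = ΔV / (Sy × A) = 1.191 × 10^8 / (0.28 × 5.38 × 10^7) = 7.906 m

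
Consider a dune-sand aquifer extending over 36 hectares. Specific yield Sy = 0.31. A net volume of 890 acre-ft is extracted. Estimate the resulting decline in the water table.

Δh ≈ 9.84 m

A = 36 hectares = 3.6 × 10^5 m²
ΔV = 890 acre-ft = 1.098 × 10^6 m³
Δh = ΔV / (Sy × A) = 1.098 × 10^6 m³ / (0.31 × 3.6 × 10^5 m²) = 9.837 m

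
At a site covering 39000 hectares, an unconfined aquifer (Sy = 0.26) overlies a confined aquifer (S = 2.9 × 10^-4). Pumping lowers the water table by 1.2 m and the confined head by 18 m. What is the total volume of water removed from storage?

ΔV ≈ 1.24 × 10^8 m³

A = 39000 hectares = 3.9 × 10^8 m²
Unconfined: ΔV_u = Sy × A × Δh_u = 0.26 × 3.9 × 10^8 × 1.2 = 1.217 × 10^8 m³
Confined: ΔV_c = S × A × Δh_c = 2.9 × 10^-4 × 3.9 × 10^8 × 18 = 2.036 × 10^6 m³
Total ΔV = 1.217 × 10^8 + 2.036 × 10^6 = 1.237 × 10^8 m³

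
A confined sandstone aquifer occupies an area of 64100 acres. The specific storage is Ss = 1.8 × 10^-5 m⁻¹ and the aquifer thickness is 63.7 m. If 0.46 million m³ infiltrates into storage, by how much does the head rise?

Δh ≈ 1.55 m

S = Ss × b = 1.8 × 10^-5 m⁻¹ × 63.7 m = 1.147 × 10^-3
A = 64100 acres = 2.594 × 10^8 m²
ΔV = 0.46 million m³ = 4.6 × 10^5 m³
Δh = ΔV / (S × A) = 4.6 × 10^5 m³ / (0.001147 × 2.594 × 10^8 m²) = 1.547 m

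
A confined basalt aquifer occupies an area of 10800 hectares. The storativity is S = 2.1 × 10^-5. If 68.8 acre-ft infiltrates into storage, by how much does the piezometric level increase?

Δh ≈ 37.4 m

A = 10800 hectares = 1.08 × 10^8 m²
ΔV = 68.8 acre-ft = 84860 m³
Δh = ΔV / (S × A) = 84860 m³ / (2.1 × 10^-5 × 1.08 × 10^8 m²) = 37.42 m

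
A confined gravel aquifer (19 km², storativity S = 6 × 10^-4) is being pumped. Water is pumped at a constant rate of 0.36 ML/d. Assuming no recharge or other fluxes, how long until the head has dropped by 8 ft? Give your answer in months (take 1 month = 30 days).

t ≈ 2.57 months

A = 19 km² = 1.9 × 10^7 m²
Δh = 8 ft = 2.438 m
ΔV = S × A × Δh = 6 × 10^-4 × 1.9 × 10^7 × 2.438 = 27800 m³
Q = 0.36 ML/d = 360 m³/d
t = ΔV / Q = 27800 m³ / 360 m³/d = 77.22 d
t = 77.22 d ≈ 2.574 months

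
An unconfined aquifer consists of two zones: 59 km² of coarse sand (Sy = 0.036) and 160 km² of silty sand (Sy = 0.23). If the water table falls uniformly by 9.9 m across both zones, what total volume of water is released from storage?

A₁ = 59 km² = 5.9 × 10^7 m²; A₂ = 160 km² = 1.6 × 10^8 m²
ΔV₁ = 0.036 × 5.9 × 10^7 × 9.9 = 2.103 × 10^7 m³
ΔV₂ = 0.23 × 1.6 × 10^8 × 9.9 = 3.643 × 10^8 m³
ΔV = ΔV₁ + ΔV₂ = 3.853 × 10^8 m³

ΔV ≈ 3.85 × 10^8 m³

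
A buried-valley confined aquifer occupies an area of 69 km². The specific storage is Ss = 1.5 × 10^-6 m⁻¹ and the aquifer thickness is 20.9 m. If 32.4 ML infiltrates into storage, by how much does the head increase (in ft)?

S = Ss × b = 1.5 × 10^-6 m⁻¹ × 20.9 m = 3.135 × 10^-5
A = 69 km² = 6.9 × 10^7 m²
ΔV = 32.4 ML = 32400 m³
Δh = ΔV / (S × A) = 32400 m³ / (3.135 × 10^-5 × 6.9 × 10^7 m²) = 14.98 m
Δh = 14.98 m = 49.14 ft

Δh ≈ 49.1 ft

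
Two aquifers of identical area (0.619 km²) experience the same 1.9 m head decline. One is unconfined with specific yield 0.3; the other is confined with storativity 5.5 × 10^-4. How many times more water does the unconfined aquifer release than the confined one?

A = 0.619 km² = 6.19 × 10^5 m²
Unconfined: ΔV_u = Sy × A × Δh = 0.3 × 6.19 × 10^5 × 1.9 = 3.528 × 10^5 m³
Confined: ΔV_c = S × A × Δh = 5.5 × 10^-4 × 6.19 × 10^5 × 1.9 = 646.9 m³
Ratio = ΔV_u / ΔV_c = Sy / S = 0.3 / 5.5 × 10^-4 = 545.5

ΔV_u / ΔV_c ≈ 545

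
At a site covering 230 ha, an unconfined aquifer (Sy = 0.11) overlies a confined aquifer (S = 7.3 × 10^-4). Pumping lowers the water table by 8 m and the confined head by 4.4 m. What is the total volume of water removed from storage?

ΔV ≈ 2.03 × 10^6 m³

A = 230 ha = 2.3 × 10^6 m²
Unconfined: ΔV_u = Sy × A × Δh_u = 0.11 × 2.3 × 10^6 × 8 = 2.024 × 10^6 m³
Confined: ΔV_c = S × A × Δh_c = 7.3 × 10^-4 × 2.3 × 10^6 × 4.4 = 7388 m³
Total ΔV = 2.024 × 10^6 + 7388 = 2.031 × 10^6 m³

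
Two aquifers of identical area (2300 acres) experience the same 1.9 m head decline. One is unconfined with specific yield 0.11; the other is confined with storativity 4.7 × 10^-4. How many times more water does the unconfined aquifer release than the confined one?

ΔV_u / ΔV_c ≈ 234

A = 2300 acres = 9.308 × 10^6 m²
Unconfined: ΔV_u = Sy × A × Δh = 0.11 × 9.308 × 10^6 × 1.9 = 1.945 × 10^6 m³
Confined: ΔV_c = S × A × Δh = 4.7 × 10^-4 × 9.308 × 10^6 × 1.9 = 8312 m³
Ratio = ΔV_u / ΔV_c = Sy / S = 0.11 / 4.7 × 10^-4 = 234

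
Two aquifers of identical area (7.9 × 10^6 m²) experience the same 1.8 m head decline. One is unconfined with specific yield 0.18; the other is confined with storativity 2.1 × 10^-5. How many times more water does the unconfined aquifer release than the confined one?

Unconfined: ΔV_u = Sy × A × Δh = 0.18 × 7.9 × 10^6 × 1.8 = 2.56 × 10^6 m³
Confined: ΔV_c = S × A × Δh = 2.1 × 10^-5 × 7.9 × 10^6 × 1.8 = 298.6 m³
Ratio = ΔV_u / ΔV_c = Sy / S = 0.18 / 2.1 × 10^-5 = 8571

ΔV_u / ΔV_c ≈ 8570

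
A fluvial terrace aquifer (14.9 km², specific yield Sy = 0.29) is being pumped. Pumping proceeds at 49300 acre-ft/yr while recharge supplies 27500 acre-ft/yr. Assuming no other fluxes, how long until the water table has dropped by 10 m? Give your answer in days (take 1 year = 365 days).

t ≈ 587 days

A = 14.9 km² = 1.49 × 10^7 m²
ΔV = Sy × A × Δh = 0.29 × 1.49 × 10^7 × 10 = 4.321 × 10^7 m³
Net withdrawal = 49300 − 27500 = 21800 acre-ft/yr = 73670 m³/d
t = ΔV / Q = 4.321 × 10^7 m³ / 73670 m³/d = 586.5 d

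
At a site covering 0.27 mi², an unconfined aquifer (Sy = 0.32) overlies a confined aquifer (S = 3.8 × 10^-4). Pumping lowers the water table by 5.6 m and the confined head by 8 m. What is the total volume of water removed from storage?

ΔV ≈ 1.26 × 10^6 m³

A = 0.27 mi² = 6.993 × 10^5 m²
Unconfined: ΔV_u = Sy × A × Δh_u = 0.32 × 6.993 × 10^5 × 5.6 = 1.253 × 10^6 m³
Confined: ΔV_c = S × A × Δh_c = 3.8 × 10^-4 × 6.993 × 10^5 × 8 = 2126 m³
Total ΔV = 1.253 × 10^6 + 2126 = 1.255 × 10^6 m³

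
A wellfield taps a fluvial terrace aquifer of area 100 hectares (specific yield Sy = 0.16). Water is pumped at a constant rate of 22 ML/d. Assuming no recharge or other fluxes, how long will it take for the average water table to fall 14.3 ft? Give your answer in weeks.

A = 100 hectares = 1 × 10^6 m²
Δh = 14.3 ft = 4.359 m
ΔV = Sy × A × Δh = 0.16 × 1 × 10^6 × 4.359 = 6.974 × 10^5 m³
Q = 22 ML/d = 22000 m³/d
t = ΔV / Q = 6.974 × 10^5 m³ / 22000 m³/d = 31.7 d
t = 31.7 d ≈ 4.528 weeks

t ≈ 4.53 weeks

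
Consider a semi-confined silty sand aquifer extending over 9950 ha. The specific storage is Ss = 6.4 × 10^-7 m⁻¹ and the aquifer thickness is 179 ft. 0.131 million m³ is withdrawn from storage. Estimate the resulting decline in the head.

b = 179 ft = 54.56 m
S = Ss × b = 6.4 × 10^-7 m⁻¹ × 54.56 m = 3.492 × 10^-5
A = 9950 ha = 9.95 × 10^7 m²
ΔV = 0.131 million m³ = 1.31 × 10^5 m³
Δh = ΔV / (S × A) = 1.31 × 10^5 m³ / (3.492 × 10^-5 × 9.95 × 10^7 m²) = 37.71 m

Δh ≈ 37.7 m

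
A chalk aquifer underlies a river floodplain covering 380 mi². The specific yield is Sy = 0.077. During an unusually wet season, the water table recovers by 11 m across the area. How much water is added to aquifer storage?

ΔV ≈ 8.34 × 10^8 m³

A = 380 mi² = 9.842 × 10^8 m²
ΔV = Sy × A × Δh = 0.077 × 9.842 × 10^8 m² × 11 m = 8.336 × 10^8 m³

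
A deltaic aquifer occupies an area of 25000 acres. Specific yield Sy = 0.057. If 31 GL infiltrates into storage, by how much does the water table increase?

Δh ≈ 5.38 m

A = 25000 acres = 1.012 × 10^8 m²
ΔV = 31 GL = 3.1 × 10^7 m³
Δh = ΔV / (Sy × A) = 3.1 × 10^7 m³ / (0.057 × 1.012 × 10^8 m²) = 5.376 m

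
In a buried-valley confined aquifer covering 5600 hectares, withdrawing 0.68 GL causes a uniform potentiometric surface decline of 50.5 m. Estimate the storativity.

A = 5600 hectares = 5.6 × 10^7 m²
ΔV = 0.68 GL = 6.8 × 10^5 m³
S = ΔV / (A × Δh) = 6.8 × 10^5 m³ / (5.6 × 10^7 m² × 50.5 m) = 2.405 × 10^-4

S ≈ 2.4 × 10^-4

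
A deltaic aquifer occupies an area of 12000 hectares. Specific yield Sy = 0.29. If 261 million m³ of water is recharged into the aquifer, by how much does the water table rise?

A = 12000 hectares = 1.2 × 10^8 m²
ΔV = 261 million m³ = 2.61 × 10^8 m³
Δh = ΔV / (Sy × A) = 2.61 × 10^8 m³ / (0.29 × 1.2 × 10^8 m²) = 7.5 m

Δh ≈ 7.5 m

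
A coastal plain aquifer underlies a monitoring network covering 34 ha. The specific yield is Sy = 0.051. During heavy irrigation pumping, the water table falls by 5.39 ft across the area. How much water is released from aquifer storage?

A = 34 ha = 3.4 × 10^5 m²
Δh = 5.39 ft = 1.643 m
ΔV = Sy × A × Δh = 0.051 × 3.4 × 10^5 m² × 1.643 m = 28490 m³

ΔV ≈ 28500 m³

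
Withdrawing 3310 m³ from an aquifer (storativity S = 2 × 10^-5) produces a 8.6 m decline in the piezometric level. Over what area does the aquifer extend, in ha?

A = ΔV / (S × Δh) = 3310 / (2 × 10^-5 × 8.6) = 1.924 × 10^7 m²
A = 1.924 × 10^7 m² = 1924 ha

A ≈ 1920 ha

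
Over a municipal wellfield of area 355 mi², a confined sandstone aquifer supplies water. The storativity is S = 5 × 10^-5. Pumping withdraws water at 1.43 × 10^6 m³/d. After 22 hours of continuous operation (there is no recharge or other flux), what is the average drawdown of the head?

Δh ≈ 28.5 m

A = 355 mi² = 9.194 × 10^8 m²
t = 22 hours = 0.9167 d
ΔV = Q × t = 1.43 × 10^6 m³/d × 0.9167 d = 1.311 × 10^6 m³
Δh = ΔV / (S × A) = 1.311 × 10^6 / (5 × 10^-5 × 9.194 × 10^8) = 28.51 m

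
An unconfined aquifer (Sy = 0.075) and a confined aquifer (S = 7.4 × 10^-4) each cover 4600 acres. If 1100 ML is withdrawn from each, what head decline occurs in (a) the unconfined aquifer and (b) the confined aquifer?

A = 4600 acres = 1.862 × 10^7 m²
ΔV = 1100 ML = 1.1 × 10^6 m³
Unconfined: Δh_u = ΔV/(Sy·A) = 1.1 × 10^6/(0.075 × 1.862 × 10^7) = 0.7879 m
Confined: Δh_c = ΔV/(S·A) = 1.1 × 10^6/(7.4 × 10^-4 × 1.862 × 10^7) = 79.85 m

Δh_u ≈ 0.788 m; Δh_c ≈ 79.9 m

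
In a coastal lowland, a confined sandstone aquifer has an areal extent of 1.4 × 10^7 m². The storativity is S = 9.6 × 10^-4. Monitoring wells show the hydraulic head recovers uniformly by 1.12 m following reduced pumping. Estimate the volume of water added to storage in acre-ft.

ΔV ≈ 12.2 acre-ft

ΔV = S × A × Δh = 9.6 × 10^-4 × 1.4 × 10^7 m² × 1.12 m = 15050 m³
ΔV = 15050 m³ = 12.2 acre-ft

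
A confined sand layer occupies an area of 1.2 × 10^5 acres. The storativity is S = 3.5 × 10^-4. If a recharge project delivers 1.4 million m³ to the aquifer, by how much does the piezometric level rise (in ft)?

Δh ≈ 27 ft

A = 1.2 × 10^5 acres = 4.856 × 10^8 m²
ΔV = 1.4 million m³ = 1.4 × 10^6 m³
Δh = ΔV / (S × A) = 1.4 × 10^6 m³ / (3.5 × 10^-4 × 4.856 × 10^8 m²) = 8.237 m
Δh = 8.237 m = 27.02 ft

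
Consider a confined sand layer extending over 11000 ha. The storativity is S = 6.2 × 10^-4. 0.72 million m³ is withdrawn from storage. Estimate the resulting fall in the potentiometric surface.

A = 11000 ha = 1.1 × 10^8 m²
ΔV = 0.72 million m³ = 7.2 × 10^5 m³
Δh = ΔV / (S × A) = 7.2 × 10^5 m³ / (6.2 × 10^-4 × 1.1 × 10^8 m²) = 10.56 m

Δh ≈ 10.6 m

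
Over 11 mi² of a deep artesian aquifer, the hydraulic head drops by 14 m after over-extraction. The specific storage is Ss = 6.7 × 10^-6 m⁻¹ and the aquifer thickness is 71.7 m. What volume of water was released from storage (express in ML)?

ΔV ≈ 192 ML

S = Ss × b = 6.7 × 10^-6 m⁻¹ × 71.7 m = 4.804 × 10^-4
A = 11 mi² = 2.849 × 10^7 m²
ΔV = S × A × Δh = 4.804 × 10^-4 × 2.849 × 10^7 m² × 14 m = 1.916 × 10^5 m³
ΔV = 1.916 × 10^5 m³ = 191.6 ML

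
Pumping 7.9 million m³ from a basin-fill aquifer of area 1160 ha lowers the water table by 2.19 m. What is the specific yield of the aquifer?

A = 1160 ha = 1.16 × 10^7 m²
ΔV = 7.9 million m³ = 7.9 × 10^6 m³
Sy = ΔV / (A × Δh) = 7.9 × 10^6 m³ / (1.16 × 10^7 m² × 2.19 m) = 0.311

Sy ≈ 0.31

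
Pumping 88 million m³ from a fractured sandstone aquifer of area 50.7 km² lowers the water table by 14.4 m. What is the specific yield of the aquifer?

A = 50.7 km² = 5.07 × 10^7 m²
ΔV = 88 million m³ = 8.8 × 10^7 m³
Sy = ΔV / (A × Δh) = 8.8 × 10^7 m³ / (5.07 × 10^7 m² × 14.4 m) = 0.1205

Sy ≈ 0.12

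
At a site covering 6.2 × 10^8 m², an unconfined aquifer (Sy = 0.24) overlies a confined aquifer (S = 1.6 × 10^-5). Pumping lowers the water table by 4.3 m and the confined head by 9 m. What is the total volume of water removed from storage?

ΔV ≈ 6.4 × 10^8 m³

Unconfined: ΔV_u = Sy × A × Δh_u = 0.24 × 6.2 × 10^8 × 4.3 = 6.398 × 10^8 m³
Confined: ΔV_c = S × A × Δh_c = 1.6 × 10^-5 × 6.2 × 10^8 × 9 = 89280 m³
Total ΔV = 6.398 × 10^8 + 89280 = 6.399 × 10^8 m³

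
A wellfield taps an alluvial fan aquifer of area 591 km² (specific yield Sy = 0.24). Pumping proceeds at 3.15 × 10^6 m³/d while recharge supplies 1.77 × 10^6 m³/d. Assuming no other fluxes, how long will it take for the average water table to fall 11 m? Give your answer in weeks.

t ≈ 162 weeks

A = 591 km² = 5.91 × 10^8 m²
ΔV = Sy × A × Δh = 0.24 × 5.91 × 10^8 × 11 = 1.56 × 10^9 m³
Net withdrawal = 3.15 × 10^6 − 1.77 × 10^6 = 1.38 × 10^6 m³/d
t = ΔV / Q = 1.56 × 10^9 m³ / 1.38 × 10^6 m³/d = 1131 d
t = 1131 d ≈ 161.5 weeks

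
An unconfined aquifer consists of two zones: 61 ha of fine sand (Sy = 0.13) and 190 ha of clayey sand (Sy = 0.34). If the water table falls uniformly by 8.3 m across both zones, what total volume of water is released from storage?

A₁ = 61 ha = 6.1 × 10^5 m²; A₂ = 190 ha = 1.9 × 10^6 m²
ΔV₁ = 0.13 × 6.1 × 10^5 × 8.3 = 6.582 × 10^5 m³
ΔV₂ = 0.34 × 1.9 × 10^6 × 8.3 = 5.362 × 10^6 m³
ΔV = ΔV₁ + ΔV₂ = 6.02 × 10^6 m³

ΔV ≈ 6.02 × 10^6 m³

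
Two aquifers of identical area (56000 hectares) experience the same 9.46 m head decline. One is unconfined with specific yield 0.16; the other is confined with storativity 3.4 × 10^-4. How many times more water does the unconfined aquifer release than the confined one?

A = 56000 hectares = 5.6 × 10^8 m²
Unconfined: ΔV_u = Sy × A × Δh = 0.16 × 5.6 × 10^8 × 9.46 = 8.476 × 10^8 m³
Confined: ΔV_c = S × A × Δh = 3.4 × 10^-4 × 5.6 × 10^8 × 9.46 = 1.801 × 10^6 m³
Ratio = ΔV_u / ΔV_c = Sy / S = 0.16 / 3.4 × 10^-4 = 470.6

ΔV_u / ΔV_c ≈ 471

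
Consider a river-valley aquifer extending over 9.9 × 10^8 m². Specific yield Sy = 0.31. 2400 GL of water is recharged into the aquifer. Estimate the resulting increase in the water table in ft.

Δh ≈ 25.7 ft

ΔV = 2400 GL = 2.4 × 10^9 m³
Δh = ΔV / (Sy × A) = 2.4 × 10^9 m³ / (0.31 × 9.9 × 10^8 m²) = 7.82 m
Δh = 7.82 m = 25.66 ft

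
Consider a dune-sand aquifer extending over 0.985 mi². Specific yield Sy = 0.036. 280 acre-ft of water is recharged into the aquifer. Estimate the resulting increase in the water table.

Δh ≈ 3.76 m

A = 0.985 mi² = 2.551 × 10^6 m²
ΔV = 280 acre-ft = 3.454 × 10^5 m³
Δh = ΔV / (Sy × A) = 3.454 × 10^5 m³ / (0.036 × 2.551 × 10^6 m²) = 3.761 m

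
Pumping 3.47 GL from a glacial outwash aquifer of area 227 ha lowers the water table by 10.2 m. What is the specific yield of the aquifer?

A = 227 ha = 2.27 × 10^6 m²
ΔV = 3.47 GL = 3.47 × 10^6 m³
Sy = ΔV / (A × Δh) = 3.47 × 10^6 m³ / (2.27 × 10^6 m² × 10.2 m) = 0.1499

Sy ≈ 0.15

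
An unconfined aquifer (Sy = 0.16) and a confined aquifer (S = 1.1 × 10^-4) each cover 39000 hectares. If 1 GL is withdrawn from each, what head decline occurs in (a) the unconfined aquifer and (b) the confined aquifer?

Δh_u ≈ 0.016 m; Δh_c ≈ 23.3 m

A = 39000 hectares = 3.9 × 10^8 m²
ΔV = 1 GL = 1 × 10^6 m³
Unconfined: Δh_u = ΔV/(Sy·A) = 1 × 10^6/(0.16 × 3.9 × 10^8) = 0.01603 m
Confined: Δh_c = ΔV/(S·A) = 1 × 10^6/(1.1 × 10^-4 × 3.9 × 10^8) = 23.31 m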